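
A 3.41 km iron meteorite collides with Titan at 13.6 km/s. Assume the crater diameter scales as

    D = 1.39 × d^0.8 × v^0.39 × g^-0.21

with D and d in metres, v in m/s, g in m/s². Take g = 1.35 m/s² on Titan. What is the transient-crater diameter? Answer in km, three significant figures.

D ≈ 35.8 km

In SI units: d = 3410 m, v = 13600 m/s.
d^0.8 = 3410^0.8 = 670.2
v^0.39 = 13600^0.39 = 40.93
g^-0.21 = 1.35^-0.21 = 0.9389
D = 1.39 × 670.2 × 40.93 × 0.9389 = 35800 m
   = 35.80 km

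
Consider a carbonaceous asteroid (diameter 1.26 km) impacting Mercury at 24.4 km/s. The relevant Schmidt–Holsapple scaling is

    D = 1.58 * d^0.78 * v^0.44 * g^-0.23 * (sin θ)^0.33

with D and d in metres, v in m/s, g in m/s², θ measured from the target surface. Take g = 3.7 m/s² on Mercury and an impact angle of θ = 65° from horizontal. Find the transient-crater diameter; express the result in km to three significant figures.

D ≈ 25.3 km

In SI units: d = 1260 m, v = 24400 m/s.
d^0.78 = 1260^0.78 = 262.0
v^0.44 = 24400^0.44 = 85.20
g^-0.23 = 3.7^-0.23 = 0.7401
(sin 65°)^0.33 = 0.9063^0.33 = 0.9681
D = 1.58 × 262.0 × 85.20 × 0.7401 × 0.9681 = 25270 m
   = 25.27 km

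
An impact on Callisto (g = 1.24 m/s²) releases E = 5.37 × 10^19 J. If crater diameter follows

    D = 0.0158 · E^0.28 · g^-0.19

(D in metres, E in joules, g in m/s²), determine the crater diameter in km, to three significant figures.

D ≈ 5.07 km

E^0.28 = (5.37 × 10^19)^0.28 = 3.345 × 10^5
g^-0.19 = 1.24^-0.19 = 0.9600
D = 0.0158 × 3.345 × 10^5 × 0.9600 = 5074 m
   = 5.074 km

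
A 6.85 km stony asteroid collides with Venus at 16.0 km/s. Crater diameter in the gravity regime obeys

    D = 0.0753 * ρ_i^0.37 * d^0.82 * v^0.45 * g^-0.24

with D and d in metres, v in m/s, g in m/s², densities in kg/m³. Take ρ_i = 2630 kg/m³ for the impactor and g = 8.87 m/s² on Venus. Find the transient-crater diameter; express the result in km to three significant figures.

In SI units: d = 6850 m, v = 16000 m/s.
ρ_i^0.37 = 2630^0.37 = 18.42
d^0.82 = 6850^0.82 = 1397
v^0.45 = 16000^0.45 = 77.96
g^-0.24 = 8.87^-0.24 = 0.5922
D = 0.0753 × 18.42 × 1397 × 77.96 × 0.5922 = 89458 m
   = 89.46 km

D ≈ 89.5 km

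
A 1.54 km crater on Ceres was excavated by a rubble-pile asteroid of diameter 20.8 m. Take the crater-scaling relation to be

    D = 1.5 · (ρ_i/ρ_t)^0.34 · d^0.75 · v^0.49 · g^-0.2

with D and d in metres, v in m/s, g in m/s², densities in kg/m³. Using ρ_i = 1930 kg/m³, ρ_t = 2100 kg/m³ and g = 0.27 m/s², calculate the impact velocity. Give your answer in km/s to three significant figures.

v ≈ 8.35 km/s

Rearranging for v: v = [D / (1.5 · (1930/2100)^0.34 · 20.8^0.75 · 0.27^-0.2)]^(1/0.49).
D = 1540 m.
(1930/2100)^0.34 = 0.9717
20.8^0.75 = 9.740
0.27^-0.2 = 1.299
Denominator = 1.5 × 0.9717 × 9.740 × 1.299 = 18.44
D / 18.44 = 1540 / 18.44 = 83.51
v = 83.51^(1/0.49) = 83.51^2.0408 = 8354 m/s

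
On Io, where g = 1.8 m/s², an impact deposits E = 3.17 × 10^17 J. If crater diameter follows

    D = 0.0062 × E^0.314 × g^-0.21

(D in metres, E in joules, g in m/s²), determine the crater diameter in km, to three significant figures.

D ≈ 1.71 km

E^0.314 = (3.17 × 10^17)^0.314 = 3.128 × 10^5
g^-0.21 = 1.8^-0.21 = 0.8839
D = 0.0062 × 3.128 × 10^5 × 0.8839 = 1714 m
   = 1.714 km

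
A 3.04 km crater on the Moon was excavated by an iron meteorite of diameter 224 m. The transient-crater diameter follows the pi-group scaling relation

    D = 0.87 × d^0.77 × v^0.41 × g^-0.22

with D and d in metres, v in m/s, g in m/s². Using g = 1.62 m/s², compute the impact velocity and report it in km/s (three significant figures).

v ≈ 21.9 km/s

Rearranging for v: v = [D / (0.87 · 224^0.77 · 1.62^-0.22)]^(1/0.41).
D = 3040 m.
224^0.77 = 64.52
1.62^-0.22 = 0.8993
Denominator = 0.87 × 64.52 × 0.8993 = 50.48
D / 50.48 = 3040 / 50.48 = 60.22
v = 60.22^(1/0.41) = 60.22^2.439 = 21917 m/s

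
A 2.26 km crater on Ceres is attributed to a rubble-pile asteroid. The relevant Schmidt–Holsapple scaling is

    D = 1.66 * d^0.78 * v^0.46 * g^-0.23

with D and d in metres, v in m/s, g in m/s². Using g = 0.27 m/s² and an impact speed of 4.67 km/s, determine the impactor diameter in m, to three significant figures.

d ≈ 48.6 m

Rearranging for d: d = [D / (1.66 · 4670^0.46 · 0.27^-0.23)]^(1/0.78).
D = 2260 m.
4670^0.46 = 48.74
0.27^-0.23 = 1.351
Denominator = 1.66 × 48.74 × 1.351 = 109.3
D / 109.3 = 2260 / 109.3 = 20.68
d = 20.68^(1/0.78) = 20.68^1.2821 = 48.60 m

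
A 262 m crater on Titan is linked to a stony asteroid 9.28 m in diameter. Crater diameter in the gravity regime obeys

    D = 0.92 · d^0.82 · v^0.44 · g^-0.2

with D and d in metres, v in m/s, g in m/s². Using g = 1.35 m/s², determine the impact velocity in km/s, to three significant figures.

v ≈ 6.83 km/s

Rearranging for v: v = [D / (0.92 · 9.28^0.82 · 1.35^-0.2)]^(1/0.44).
9.28^0.82 = 6.214
1.35^-0.2 = 0.9417
Denominator = 0.92 × 6.214 × 0.9417 = 5.384
D / 5.384 = 262 / 5.384 = 48.66
v = 48.66^(1/0.44) = 48.66^2.2727 = 6830 m/s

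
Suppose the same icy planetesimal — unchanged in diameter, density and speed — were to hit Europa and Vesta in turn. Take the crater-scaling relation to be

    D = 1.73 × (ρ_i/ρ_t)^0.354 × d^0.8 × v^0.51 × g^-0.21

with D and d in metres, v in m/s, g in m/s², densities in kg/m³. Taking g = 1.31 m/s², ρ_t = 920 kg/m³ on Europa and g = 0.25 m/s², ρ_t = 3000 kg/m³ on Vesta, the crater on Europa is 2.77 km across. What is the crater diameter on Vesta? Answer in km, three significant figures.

D ≈ 2.58 km

The impactor-only factors (d, v, ρ_i) cancel in the ratio, leaving D_Vesta/D_Europa = (g_Vesta/g_Europa)^-0.21 · (ρ_t,Europa/ρ_t,Vesta)^0.354.
(0.25/1.31)^-0.21 = 0.1908^-0.21 = 1.416
(920/3000)^0.354 = 0.3067^0.354 = 0.6581
Ratio = 1.416 × 0.6581 = 0.9319
D_Vesta = 0.9319 × 2.77 km = 2.58 km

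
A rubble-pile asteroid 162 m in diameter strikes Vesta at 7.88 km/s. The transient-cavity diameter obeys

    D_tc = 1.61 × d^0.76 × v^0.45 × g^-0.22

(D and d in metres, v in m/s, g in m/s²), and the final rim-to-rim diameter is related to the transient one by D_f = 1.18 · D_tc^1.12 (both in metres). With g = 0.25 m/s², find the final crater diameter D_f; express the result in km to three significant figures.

D_f ≈ 19.8 km

v = 7880 m/s.
d^0.76 = 162^0.76 = 47.78
v^0.45 = 7880^0.45 = 56.68
g^-0.22 = 0.25^-0.22 = 1.357
D_tc = 1.61 × 47.78 × 56.68 × 1.357 = 5917 m
D_f = 1.18 × (5917)^1.12 = 19799 m
     = 19.80 km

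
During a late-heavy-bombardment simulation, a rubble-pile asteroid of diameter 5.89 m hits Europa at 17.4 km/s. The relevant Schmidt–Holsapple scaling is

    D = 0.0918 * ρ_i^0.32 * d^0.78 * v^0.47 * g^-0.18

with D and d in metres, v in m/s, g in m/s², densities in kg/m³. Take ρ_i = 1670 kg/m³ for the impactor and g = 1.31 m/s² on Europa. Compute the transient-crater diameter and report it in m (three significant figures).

In SI units: v = 17400 m/s.
ρ_i^0.32 = 1670^0.32 = 10.75
d^0.78 = 5.89^0.78 = 3.987
v^0.47 = 17400^0.47 = 98.41
g^-0.18 = 1.31^-0.18 = 0.9526
D = 0.0918 × 10.75 × 3.987 × 98.41 × 0.9526 = 368.8 m

D ≈ 369 m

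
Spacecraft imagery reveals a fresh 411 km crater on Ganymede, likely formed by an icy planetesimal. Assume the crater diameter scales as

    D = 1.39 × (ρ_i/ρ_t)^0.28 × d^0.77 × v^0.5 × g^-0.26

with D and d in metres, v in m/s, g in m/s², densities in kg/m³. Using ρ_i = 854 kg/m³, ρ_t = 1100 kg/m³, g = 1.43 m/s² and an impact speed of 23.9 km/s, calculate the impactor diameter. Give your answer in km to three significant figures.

Rearranging for d: d = [D / (1.39 · (854/1100)^0.28 · 23900^0.5 · 1.43^-0.26)]^(1/0.77).
D = 411000 m.
(854/1100)^0.28 = 0.9316
23900^0.5 = 154.6
1.43^-0.26 = 0.9112
Denominator = 1.39 × 0.9316 × 154.6 × 0.9112 = 182.4
D / 182.4 = 411000 / 182.4 = 2253
d = 2253^(1/0.77) = 2253^1.2987 = 22606 m

d ≈ 22.6 km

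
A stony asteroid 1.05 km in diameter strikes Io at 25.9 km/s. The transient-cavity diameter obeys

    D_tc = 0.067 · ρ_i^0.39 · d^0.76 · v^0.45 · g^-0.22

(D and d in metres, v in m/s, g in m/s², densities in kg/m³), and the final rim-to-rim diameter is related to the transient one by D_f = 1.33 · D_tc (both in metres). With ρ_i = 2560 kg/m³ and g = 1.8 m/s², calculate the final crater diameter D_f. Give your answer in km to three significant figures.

D_f ≈ 32.0 km

In SI: d = 1050 m, v = 25900 m/s.
ρ_i^0.39 = 2560^0.39 = 21.34
d^0.76 = 1050^0.76 = 197.7
v^0.45 = 25900^0.45 = 96.82
g^-0.22 = 1.8^-0.22 = 0.8787
D_tc = 0.067 × 21.34 × 197.7 × 96.82 × 0.8787 = 24050 m
D_f = 1.33 × 24050 = 31986 m
     = 31.99 km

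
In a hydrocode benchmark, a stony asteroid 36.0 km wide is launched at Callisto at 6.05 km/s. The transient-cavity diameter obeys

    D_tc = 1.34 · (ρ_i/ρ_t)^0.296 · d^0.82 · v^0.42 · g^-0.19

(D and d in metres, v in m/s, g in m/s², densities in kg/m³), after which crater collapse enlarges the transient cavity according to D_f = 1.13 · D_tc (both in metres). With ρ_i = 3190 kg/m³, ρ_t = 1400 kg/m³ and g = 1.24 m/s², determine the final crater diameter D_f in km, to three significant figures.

In SI: d = 36000 m, v = 6050 m/s.
(ρ_i/ρ_t)^0.296 = (3190/1400)^0.296 = 1.276
d^0.82 = 36000^0.82 = 5447
v^0.42 = 6050^0.42 = 38.76
g^-0.19 = 1.24^-0.19 = 0.9600
D_tc = 1.34 × 1.276 × 5447 × 38.76 × 0.9600 = 3.466 × 10^5 m
D_f = 1.13 × 3.466 × 10^5 = 3.917 × 10^5 m
     = 391.7 km

D_f ≈ 392 km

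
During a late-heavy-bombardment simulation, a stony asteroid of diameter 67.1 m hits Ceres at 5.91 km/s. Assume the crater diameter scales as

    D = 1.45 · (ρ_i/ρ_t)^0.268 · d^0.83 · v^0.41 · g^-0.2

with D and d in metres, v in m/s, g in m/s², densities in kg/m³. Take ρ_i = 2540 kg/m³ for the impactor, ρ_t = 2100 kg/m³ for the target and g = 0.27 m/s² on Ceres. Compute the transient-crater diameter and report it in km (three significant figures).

D ≈ 2.29 km

In SI units: v = 5910 m/s.
(ρ_i/ρ_t)^0.268 = (2540/2100)^0.268 = 1.052
d^0.83 = 67.1^0.83 = 32.82
v^0.41 = 5910^0.41 = 35.18
g^-0.2 = 0.27^-0.2 = 1.299
D = 1.45 × 1.052 × 32.82 × 35.18 × 1.299 = 2288 m
   = 2.288 km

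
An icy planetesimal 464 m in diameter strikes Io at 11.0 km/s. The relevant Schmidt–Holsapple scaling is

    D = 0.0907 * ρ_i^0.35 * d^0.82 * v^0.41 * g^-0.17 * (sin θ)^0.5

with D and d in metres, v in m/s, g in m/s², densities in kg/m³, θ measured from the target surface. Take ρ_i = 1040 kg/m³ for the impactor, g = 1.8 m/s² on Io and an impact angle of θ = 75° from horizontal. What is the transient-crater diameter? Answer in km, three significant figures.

In SI units: v = 11000 m/s.
ρ_i^0.35 = 1040^0.35 = 11.38
d^0.82 = 464^0.82 = 153.7
v^0.41 = 11000^0.41 = 45.39
g^-0.17 = 1.8^-0.17 = 0.9049
(sin 75°)^0.5 = 0.9659^0.5 = 0.9828
D = 0.0907 × 11.38 × 153.7 × 45.39 × 0.9049 × 0.9828 = 6404 m
   = 6.404 km

D ≈ 6.40 km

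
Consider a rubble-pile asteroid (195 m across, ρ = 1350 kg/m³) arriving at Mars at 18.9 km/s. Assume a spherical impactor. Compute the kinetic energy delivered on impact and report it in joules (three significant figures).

E ≈ 9.36 × 10^17 J

v = 18900 m/s.
Mass m = (π/6) ρ d³ = (π/6) × 1350 × (195)³ = 5.241 × 10^9 kg
E = ½ m v² = 0.5 × 5.241 × 10^9 × (18900)² = 9.361 × 10^17 J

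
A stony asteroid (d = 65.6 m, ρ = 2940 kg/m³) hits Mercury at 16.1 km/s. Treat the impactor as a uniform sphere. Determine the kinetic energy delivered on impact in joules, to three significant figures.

v = 16100 m/s.
Mass m = (π/6) ρ d³ = (π/6) × 2940 × (65.6)³ = 4.346 × 10^8 kg
E = ½ m v² = 0.5 × 4.346 × 10^8 × (16100)² = 5.633 × 10^16 J

E ≈ 5.63 × 10^16 J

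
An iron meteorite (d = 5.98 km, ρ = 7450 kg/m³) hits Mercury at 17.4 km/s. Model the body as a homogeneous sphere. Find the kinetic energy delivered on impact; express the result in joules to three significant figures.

d = 5980 m; v = 17400 m/s.
Mass m = (π/6) ρ d³ = (π/6) × 7450 × (5980)³ = 8.342 × 10^14 kg
E = ½ m v² = 0.5 × 8.342 × 10^14 × (17400)² = 1.263 × 10^23 J

E ≈ 1.26 × 10^23 J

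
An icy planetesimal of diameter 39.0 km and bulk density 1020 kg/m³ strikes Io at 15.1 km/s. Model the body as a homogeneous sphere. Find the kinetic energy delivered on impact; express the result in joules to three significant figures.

E ≈ 3.61 × 10^24 J

d = 39000 m; v = 15100 m/s.
Mass m = (π/6) ρ d³ = (π/6) × 1020 × (39000)³ = 3.168 × 10^16 kg
E = ½ m v² = 0.5 × 3.168 × 10^16 × (15100)² = 3.612 × 10^24 J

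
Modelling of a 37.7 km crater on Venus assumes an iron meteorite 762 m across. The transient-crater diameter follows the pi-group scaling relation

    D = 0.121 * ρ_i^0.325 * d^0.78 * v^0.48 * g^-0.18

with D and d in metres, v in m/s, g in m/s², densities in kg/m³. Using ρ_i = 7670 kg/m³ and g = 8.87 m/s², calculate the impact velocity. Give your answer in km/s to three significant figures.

v ≈ 30.7 km/s

Rearranging for v: v = [D / (0.121 · 7670^0.325 · 762^0.78 · 8.87^-0.18)]^(1/0.48).
D = 37700 m.
7670^0.325 = 18.30
762^0.78 = 177.0
8.87^-0.18 = 0.6751
Denominator = 0.121 × 18.30 × 177.0 × 0.6751 = 264.6
D / 264.6 = 37700 / 264.6 = 142.5
v = 142.5^(1/0.48) = 142.5^2.0833 = 30693 m/s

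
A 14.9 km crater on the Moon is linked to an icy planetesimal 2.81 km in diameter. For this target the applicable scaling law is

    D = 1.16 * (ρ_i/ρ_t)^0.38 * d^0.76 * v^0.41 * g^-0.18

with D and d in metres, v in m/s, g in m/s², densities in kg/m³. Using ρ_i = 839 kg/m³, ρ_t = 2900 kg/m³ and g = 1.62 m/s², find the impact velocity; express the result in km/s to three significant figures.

v ≈ 16.6 km/s

Rearranging for v: v = [D / (1.16 · (839/2900)^0.38 · 2810^0.76 · 1.62^-0.18)]^(1/0.41).
D = 14900 m.
(839/2900)^0.38 = 0.6242
2810^0.76 = 417.8
1.62^-0.18 = 0.9168
Denominator = 1.16 × 0.6242 × 417.8 × 0.9168 = 277.3
D / 277.3 = 14900 / 277.3 = 53.73
v = 53.73^(1/0.41) = 53.73^2.439 = 16596 m/s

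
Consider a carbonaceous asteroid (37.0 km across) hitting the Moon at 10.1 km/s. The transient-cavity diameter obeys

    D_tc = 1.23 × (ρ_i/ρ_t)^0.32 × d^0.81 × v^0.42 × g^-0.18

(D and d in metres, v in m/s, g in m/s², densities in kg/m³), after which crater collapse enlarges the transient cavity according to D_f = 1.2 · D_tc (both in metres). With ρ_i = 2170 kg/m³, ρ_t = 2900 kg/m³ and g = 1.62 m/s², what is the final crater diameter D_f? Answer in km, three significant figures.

In SI: d = 37000 m, v = 10100 m/s.
(ρ_i/ρ_t)^0.32 = (2170/2900)^0.32 = 0.9114
d^0.81 = 37000^0.81 = 5015
v^0.42 = 10100^0.42 = 48.06
g^-0.18 = 1.62^-0.18 = 0.9168
D_tc = 1.23 × 0.9114 × 5015 × 48.06 × 0.9168 = 2.477 × 10^5 m
D_f = 1.2 × 2.477 × 10^5 = 2.972 × 10^5 m
     = 297.2 km

D_f ≈ 297 km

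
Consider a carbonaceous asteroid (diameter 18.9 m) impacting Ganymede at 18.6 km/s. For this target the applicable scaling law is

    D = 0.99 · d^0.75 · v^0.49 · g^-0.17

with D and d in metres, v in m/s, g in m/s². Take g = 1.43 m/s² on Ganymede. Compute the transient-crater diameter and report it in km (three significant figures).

In SI units: v = 18600 m/s.
d^0.75 = 18.9^0.75 = 9.065
v^0.49 = 18600^0.49 = 123.6
g^-0.17 = 1.43^-0.17 = 0.9410
D = 0.99 × 9.065 × 123.6 × 0.9410 = 1044 m
   = 1.044 km

D ≈ 1.04 km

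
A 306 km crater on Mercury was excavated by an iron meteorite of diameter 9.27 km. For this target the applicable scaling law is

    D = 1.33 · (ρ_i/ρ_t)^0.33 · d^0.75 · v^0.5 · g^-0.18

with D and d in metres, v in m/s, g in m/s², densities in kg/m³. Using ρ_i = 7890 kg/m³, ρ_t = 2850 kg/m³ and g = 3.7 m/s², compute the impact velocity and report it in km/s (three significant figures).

v ≈ 48.5 km/s

Rearranging for v: v = [D / (1.33 · (7890/2850)^0.33 · 9270^0.75 · 3.7^-0.18)]^(1/0.5).
D = 306000 m.
(7890/2850)^0.33 = 1.399
9270^0.75 = 944.7
3.7^-0.18 = 0.7902
Denominator = 1.33 × 1.399 × 944.7 × 0.7902 = 1389
D / 1389 = 306000 / 1389 = 220.3
v = 220.3^(1/0.5) = 220.3^2 = 48532 m/s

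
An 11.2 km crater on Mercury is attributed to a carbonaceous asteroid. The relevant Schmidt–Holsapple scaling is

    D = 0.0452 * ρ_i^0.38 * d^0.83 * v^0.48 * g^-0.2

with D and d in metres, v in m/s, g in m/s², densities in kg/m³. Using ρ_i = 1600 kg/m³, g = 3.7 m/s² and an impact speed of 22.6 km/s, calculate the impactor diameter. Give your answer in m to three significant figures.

Rearranging for d: d = [D / (0.0452 · 1600^0.38 · 22600^0.48 · 3.7^-0.2)]^(1/0.83).
D = 11200 m.
1600^0.38 = 16.50
22600^0.48 = 123.0
3.7^-0.2 = 0.7698
Denominator = 0.0452 × 16.50 × 123.0 × 0.7698 = 70.62
D / 70.62 = 11200 / 70.62 = 158.6
d = 158.6^(1/0.83) = 158.6^1.2048 = 447.6 m

d ≈ 448 m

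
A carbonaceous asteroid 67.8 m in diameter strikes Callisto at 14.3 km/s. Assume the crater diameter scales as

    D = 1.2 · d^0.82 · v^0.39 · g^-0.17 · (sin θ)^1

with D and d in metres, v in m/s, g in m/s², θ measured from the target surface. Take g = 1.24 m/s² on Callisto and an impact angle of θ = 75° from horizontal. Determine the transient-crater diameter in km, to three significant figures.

In SI units: v = 14300 m/s.
d^0.82 = 67.8^0.82 = 31.74
v^0.39 = 14300^0.39 = 41.74
g^-0.17 = 1.24^-0.17 = 0.9641
(sin 75°)^1 = 0.9659^1 = 0.9659
D = 1.2 × 31.74 × 41.74 × 0.9641 × 0.9659 = 1480 m
   = 1.480 km

D ≈ 1.48 km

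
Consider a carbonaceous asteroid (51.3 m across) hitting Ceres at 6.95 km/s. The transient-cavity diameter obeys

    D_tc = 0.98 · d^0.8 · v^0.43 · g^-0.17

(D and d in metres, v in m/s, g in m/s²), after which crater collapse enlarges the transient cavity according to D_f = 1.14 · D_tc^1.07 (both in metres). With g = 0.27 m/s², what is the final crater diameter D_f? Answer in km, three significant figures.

v = 6950 m/s.
d^0.8 = 51.3^0.8 = 23.34
v^0.43 = 6950^0.43 = 44.88
g^-0.17 = 0.27^-0.17 = 1.249
D_tc = 0.98 × 23.34 × 44.88 × 1.249 = 1282 m
D_f = 1.14 × (1282)^1.07 = 2412 m
     = 2.412 km

D_f ≈ 2.41 km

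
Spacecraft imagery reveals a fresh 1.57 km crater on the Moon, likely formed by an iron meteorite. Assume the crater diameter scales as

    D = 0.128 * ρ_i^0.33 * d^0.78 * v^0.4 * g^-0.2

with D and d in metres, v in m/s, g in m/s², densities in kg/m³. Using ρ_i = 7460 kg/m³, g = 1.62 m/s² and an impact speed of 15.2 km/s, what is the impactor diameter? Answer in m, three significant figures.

d ≈ 32.6 m

Rearranging for d: d = [D / (0.128 · 7460^0.33 · 15200^0.4 · 1.62^-0.2)]^(1/0.78).
D = 1570 m.
7460^0.33 = 18.97
15200^0.4 = 47.07
1.62^-0.2 = 0.9080
Denominator = 0.128 × 18.97 × 47.07 × 0.9080 = 103.8
D / 103.8 = 1570 / 103.8 = 15.13
d = 15.13^(1/0.78) = 15.13^1.2821 = 32.56 m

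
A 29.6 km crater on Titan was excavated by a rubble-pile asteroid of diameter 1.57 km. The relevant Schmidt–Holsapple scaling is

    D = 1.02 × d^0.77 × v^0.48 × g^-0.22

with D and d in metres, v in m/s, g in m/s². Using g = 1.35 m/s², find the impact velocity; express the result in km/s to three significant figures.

v ≈ 17.0 km/s

Rearranging for v: v = [D / (1.02 · 1570^0.77 · 1.35^-0.22)]^(1/0.48).
D = 29600 m.
1570^0.77 = 289.0
1.35^-0.22 = 0.9361
Denominator = 1.02 × 289.0 × 0.9361 = 275.9
D / 275.9 = 29600 / 275.9 = 107.3
v = 107.3^(1/0.48) = 107.3^2.0833 = 16996 m/s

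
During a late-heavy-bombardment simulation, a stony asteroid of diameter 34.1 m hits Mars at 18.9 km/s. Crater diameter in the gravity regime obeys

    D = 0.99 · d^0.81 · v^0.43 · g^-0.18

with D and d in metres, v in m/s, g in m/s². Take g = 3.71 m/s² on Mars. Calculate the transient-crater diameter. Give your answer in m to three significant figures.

In SI units: v = 18900 m/s.
d^0.81 = 34.1^0.81 = 17.44
v^0.43 = 18900^0.43 = 69.00
g^-0.18 = 3.71^-0.18 = 0.7898
D = 0.99 × 17.44 × 69.00 × 0.7898 = 940.9 m

D ≈ 941 m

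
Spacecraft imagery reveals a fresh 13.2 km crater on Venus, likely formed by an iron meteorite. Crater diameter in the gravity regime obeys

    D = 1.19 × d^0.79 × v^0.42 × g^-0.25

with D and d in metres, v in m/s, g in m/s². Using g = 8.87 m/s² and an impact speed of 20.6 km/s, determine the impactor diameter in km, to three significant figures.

d ≈ 1.34 km

Rearranging for d: d = [D / (1.19 · 20600^0.42 · 8.87^-0.25)]^(1/0.79).
D = 13200 m.
20600^0.42 = 64.84
8.87^-0.25 = 0.5795
Denominator = 1.19 × 64.84 × 0.5795 = 44.71
D / 44.71 = 13200 / 44.71 = 295.2
d = 295.2^(1/0.79) = 295.2^1.2658 = 1339 m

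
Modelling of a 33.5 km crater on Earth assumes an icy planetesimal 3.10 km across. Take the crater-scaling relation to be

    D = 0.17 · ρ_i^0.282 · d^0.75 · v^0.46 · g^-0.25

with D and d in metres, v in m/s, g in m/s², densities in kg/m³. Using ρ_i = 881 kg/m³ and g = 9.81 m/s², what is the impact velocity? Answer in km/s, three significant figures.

v ≈ 35.6 km/s

Rearranging for v: v = [D / (0.17 · 881^0.282 · 3100^0.75 · 9.81^-0.25)]^(1/0.46).
D = 33500 m.
881^0.282 = 6.768
3100^0.75 = 415.5
9.81^-0.25 = 0.5650
Denominator = 0.17 × 6.768 × 415.5 × 0.5650 = 270.1
D / 270.1 = 33500 / 270.1 = 124.0
v = 124.0^(1/0.46) = 124.0^2.1739 = 35554 m/s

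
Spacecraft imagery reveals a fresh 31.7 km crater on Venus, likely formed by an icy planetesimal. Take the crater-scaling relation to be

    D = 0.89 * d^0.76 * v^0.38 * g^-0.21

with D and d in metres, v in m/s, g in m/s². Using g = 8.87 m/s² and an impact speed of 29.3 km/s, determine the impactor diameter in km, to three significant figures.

d ≈ 10.4 km

Rearranging for d: d = [D / (0.89 · 29300^0.38 · 8.87^-0.21)]^(1/0.76).
D = 31700 m.
29300^0.38 = 49.82
8.87^-0.21 = 0.6323
Denominator = 0.89 × 49.82 × 0.6323 = 28.04
D / 28.04 = 31700 / 28.04 = 1131
d = 1131^(1/0.76) = 1131^1.3158 = 10417 m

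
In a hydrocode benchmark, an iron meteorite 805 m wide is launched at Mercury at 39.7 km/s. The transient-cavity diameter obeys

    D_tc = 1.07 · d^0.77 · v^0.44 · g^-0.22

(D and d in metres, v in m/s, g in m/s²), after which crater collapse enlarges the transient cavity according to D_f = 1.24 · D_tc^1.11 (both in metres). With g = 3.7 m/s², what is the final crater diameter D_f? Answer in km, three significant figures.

D_f ≈ 52.1 km

v = 39700 m/s.
d^0.77 = 805^0.77 = 172.8
v^0.44 = 39700^0.44 = 105.6
g^-0.22 = 3.7^-0.22 = 0.7499
D_tc = 1.07 × 172.8 × 105.6 × 0.7499 = 14640 m
D_f = 1.24 × (14640)^1.11 = 52140 m
     = 52.14 km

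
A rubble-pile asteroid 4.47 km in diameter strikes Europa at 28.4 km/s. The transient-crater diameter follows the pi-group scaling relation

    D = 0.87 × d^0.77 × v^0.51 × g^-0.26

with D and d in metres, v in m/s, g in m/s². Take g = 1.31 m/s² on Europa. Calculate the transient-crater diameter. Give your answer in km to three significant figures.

In SI units: d = 4470 m, v = 28400 m/s.
d^0.77 = 4470^0.77 = 646.8
v^0.51 = 28400^0.51 = 186.7
g^-0.26 = 1.31^-0.26 = 0.9322
D = 0.87 × 646.8 × 186.7 × 0.9322 = 97936 m
   = 97.94 km

D ≈ 97.9 km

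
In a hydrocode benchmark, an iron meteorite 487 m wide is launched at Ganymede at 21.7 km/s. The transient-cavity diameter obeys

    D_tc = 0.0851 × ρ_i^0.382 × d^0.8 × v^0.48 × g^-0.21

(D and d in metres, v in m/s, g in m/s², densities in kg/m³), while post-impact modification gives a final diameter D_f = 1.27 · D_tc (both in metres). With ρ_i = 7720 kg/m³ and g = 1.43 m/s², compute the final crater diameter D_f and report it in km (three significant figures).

D_f ≈ 52.2 km

v = 21700 m/s.
ρ_i^0.382 = 7720^0.382 = 30.55
d^0.8 = 487^0.8 = 141.3
v^0.48 = 21700^0.48 = 120.6
g^-0.21 = 1.43^-0.21 = 0.9276
D_tc = 0.0851 × 30.55 × 141.3 × 120.6 × 0.9276 = 41100 m
D_f = 1.27 × 41100 = 52197 m
     = 52.20 km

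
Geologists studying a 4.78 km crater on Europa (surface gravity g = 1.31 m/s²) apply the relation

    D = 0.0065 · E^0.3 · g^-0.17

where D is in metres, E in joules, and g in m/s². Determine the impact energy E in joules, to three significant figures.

Rearranging: E = [D / (0.0065 · g^-0.17)]^(1/0.3).
D = 4780 m.
g^-0.17 = 1.31^-0.17 = 0.9551
D / (0.0065 × 0.9551) = 4780 / (6.208 × 10^-3) = 7.700 × 10^5
E = (7.700 × 10^5)^3.3333 = 4.183 × 10^19 J

E ≈ 4.18 × 10^19 J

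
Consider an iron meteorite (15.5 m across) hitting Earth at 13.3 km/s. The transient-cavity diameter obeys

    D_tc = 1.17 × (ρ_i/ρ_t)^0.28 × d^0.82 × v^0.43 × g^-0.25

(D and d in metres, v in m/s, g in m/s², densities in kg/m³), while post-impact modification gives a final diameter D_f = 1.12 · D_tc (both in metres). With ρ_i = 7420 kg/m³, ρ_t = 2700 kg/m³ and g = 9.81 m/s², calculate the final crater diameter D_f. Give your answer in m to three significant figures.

D_f ≈ 552 m

v = 13300 m/s.
(ρ_i/ρ_t)^0.28 = (7420/2700)^0.28 = 1.327
d^0.82 = 15.5^0.82 = 9.464
v^0.43 = 13300^0.43 = 59.33
g^-0.25 = 9.81^-0.25 = 0.5650
D_tc = 1.17 × 1.327 × 9.464 × 59.33 × 0.5650 = 492.6 m
D_f = 1.12 × 492.6 = 551.7 m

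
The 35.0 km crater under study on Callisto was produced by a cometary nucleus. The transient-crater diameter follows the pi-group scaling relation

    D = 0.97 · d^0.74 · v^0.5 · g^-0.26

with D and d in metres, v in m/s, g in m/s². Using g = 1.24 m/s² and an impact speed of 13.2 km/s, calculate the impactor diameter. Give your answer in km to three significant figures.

Rearranging for d: d = [D / (0.97 · 13200^0.5 · 1.24^-0.26)]^(1/0.74).
D = 35000 m.
13200^0.5 = 114.9
1.24^-0.26 = 0.9456
Denominator = 0.97 × 114.9 × 0.9456 = 105.4
D / 105.4 = 35000 / 105.4 = 332.1
d = 332.1^(1/0.74) = 332.1^1.3514 = 2554 m

d ≈ 2.55 km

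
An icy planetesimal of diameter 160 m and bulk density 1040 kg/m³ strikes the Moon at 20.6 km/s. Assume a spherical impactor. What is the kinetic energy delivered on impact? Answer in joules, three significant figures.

E ≈ 4.73 × 10^17 J

v = 20600 m/s.
Mass m = (π/6) ρ d³ = (π/6) × 1040 × (160)³ = 2.230 × 10^9 kg
E = ½ m v² = 0.5 × 2.230 × 10^9 × (20600)² = 4.732 × 10^17 J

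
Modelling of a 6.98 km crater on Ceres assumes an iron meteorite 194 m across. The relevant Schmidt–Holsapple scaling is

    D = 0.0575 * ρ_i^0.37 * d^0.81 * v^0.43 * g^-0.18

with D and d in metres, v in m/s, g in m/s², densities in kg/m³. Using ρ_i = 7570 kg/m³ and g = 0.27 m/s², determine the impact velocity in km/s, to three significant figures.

Rearranging for v: v = [D / (0.0575 · 7570^0.37 · 194^0.81 · 0.27^-0.18)]^(1/0.43).
D = 6980 m.
7570^0.37 = 27.24
194^0.81 = 71.30
0.27^-0.18 = 1.266
Denominator = 0.0575 × 27.24 × 71.30 × 1.266 = 141.4
D / 141.4 = 6980 / 141.4 = 49.36
v = 49.36^(1/0.43) = 49.36^2.3256 = 8672 m/s

v ≈ 8.67 km/s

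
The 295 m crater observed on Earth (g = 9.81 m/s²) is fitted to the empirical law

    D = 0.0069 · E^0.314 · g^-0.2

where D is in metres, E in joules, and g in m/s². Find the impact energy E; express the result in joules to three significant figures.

Rearranging: E = [D / (0.0069 · g^-0.2)]^(1/0.314).
g^-0.2 = 9.81^-0.2 = 0.6334
D / (0.0069 × 0.6334) = 295 / (4.370 × 10^-3) = 6.751 × 10^4
E = (6.751 × 10^4)^3.1847 = 2.399 × 10^15 J

E ≈ 2.40 × 10^15 J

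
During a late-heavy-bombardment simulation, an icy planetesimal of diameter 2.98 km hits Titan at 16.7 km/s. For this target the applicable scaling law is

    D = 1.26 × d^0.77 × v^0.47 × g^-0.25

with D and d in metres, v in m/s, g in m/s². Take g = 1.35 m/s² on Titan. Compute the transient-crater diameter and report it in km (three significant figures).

D ≈ 53.4 km

In SI units: d = 2980 m, v = 16700 m/s.
d^0.77 = 2980^0.77 = 473.3
v^0.47 = 16700^0.47 = 96.53
g^-0.25 = 1.35^-0.25 = 0.9277
D = 1.26 × 473.3 × 96.53 × 0.9277 = 53404 m
   = 53.40 km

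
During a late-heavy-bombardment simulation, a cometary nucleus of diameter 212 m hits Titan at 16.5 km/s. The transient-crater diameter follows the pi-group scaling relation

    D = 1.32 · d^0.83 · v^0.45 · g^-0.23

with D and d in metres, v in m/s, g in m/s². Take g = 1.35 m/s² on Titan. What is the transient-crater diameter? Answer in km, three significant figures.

In SI units: v = 16500 m/s.
d^0.83 = 212^0.83 = 85.28
v^0.45 = 16500^0.45 = 79.04
g^-0.23 = 1.35^-0.23 = 0.9333
D = 1.32 × 85.28 × 79.04 × 0.9333 = 8304 m
   = 8.304 km

D ≈ 8.30 km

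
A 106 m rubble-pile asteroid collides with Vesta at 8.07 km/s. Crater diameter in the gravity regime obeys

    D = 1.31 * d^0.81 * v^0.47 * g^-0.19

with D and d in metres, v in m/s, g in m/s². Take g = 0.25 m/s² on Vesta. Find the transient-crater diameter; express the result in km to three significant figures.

In SI units: v = 8070 m/s.
d^0.81 = 106^0.81 = 43.70
v^0.47 = 8070^0.47 = 68.59
g^-0.19 = 0.25^-0.19 = 1.301
D = 1.31 × 43.70 × 68.59 × 1.301 = 5108 m
   = 5.108 km

D ≈ 5.11 km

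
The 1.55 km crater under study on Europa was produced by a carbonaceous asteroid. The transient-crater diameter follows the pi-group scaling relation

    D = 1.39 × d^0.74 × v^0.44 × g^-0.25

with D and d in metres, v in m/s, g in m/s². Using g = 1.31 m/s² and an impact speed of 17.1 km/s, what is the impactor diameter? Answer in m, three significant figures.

d ≈ 43.7 m

Rearranging for d: d = [D / (1.39 · 17100^0.44 · 1.31^-0.25)]^(1/0.74).
D = 1550 m.
17100^0.44 = 72.86
1.31^-0.25 = 0.9347
Denominator = 1.39 × 72.86 × 0.9347 = 94.66
D / 94.66 = 1550 / 94.66 = 16.37
d = 16.37^(1/0.74) = 16.37^1.3514 = 43.72 m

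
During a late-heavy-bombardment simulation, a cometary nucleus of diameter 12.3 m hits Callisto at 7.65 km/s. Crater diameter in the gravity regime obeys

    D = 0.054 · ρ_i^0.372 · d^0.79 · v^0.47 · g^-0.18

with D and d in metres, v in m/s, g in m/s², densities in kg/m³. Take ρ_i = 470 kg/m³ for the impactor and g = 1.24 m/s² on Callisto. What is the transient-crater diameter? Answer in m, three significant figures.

In SI units: v = 7650 m/s.
ρ_i^0.372 = 470^0.372 = 9.863
d^0.79 = 12.3^0.79 = 7.261
v^0.47 = 7650^0.47 = 66.88
g^-0.18 = 1.24^-0.18 = 0.9620
D = 0.054 × 9.863 × 7.261 × 66.88 × 0.9620 = 248.8 m

D ≈ 249 m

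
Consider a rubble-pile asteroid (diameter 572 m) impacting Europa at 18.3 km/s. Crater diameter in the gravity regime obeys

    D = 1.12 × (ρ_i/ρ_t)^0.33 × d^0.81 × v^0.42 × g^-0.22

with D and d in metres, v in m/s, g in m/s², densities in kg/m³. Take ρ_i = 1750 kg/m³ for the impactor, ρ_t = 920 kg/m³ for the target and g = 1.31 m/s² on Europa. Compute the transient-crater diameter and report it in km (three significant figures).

D ≈ 13.8 km

In SI units: v = 18300 m/s.
(ρ_i/ρ_t)^0.33 = (1750/920)^0.33 = 1.236
d^0.81 = 572^0.81 = 171.2
v^0.42 = 18300^0.42 = 61.69
g^-0.22 = 1.31^-0.22 = 0.9423
D = 1.12 × 1.236 × 171.2 × 61.69 × 0.9423 = 13777 m
   = 13.78 km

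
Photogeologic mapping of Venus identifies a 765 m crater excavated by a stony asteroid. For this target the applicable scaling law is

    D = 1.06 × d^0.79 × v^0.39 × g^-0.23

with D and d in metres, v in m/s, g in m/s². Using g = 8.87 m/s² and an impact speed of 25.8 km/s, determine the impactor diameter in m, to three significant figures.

Rearranging for d: d = [D / (1.06 · 25800^0.39 · 8.87^-0.23)]^(1/0.79).
25800^0.39 = 52.55
8.87^-0.23 = 0.6053
Denominator = 1.06 × 52.55 × 0.6053 = 33.72
D / 33.72 = 765 / 33.72 = 22.69
d = 22.69^(1/0.79) = 22.69^1.2658 = 52.03 m

d ≈ 52.0 m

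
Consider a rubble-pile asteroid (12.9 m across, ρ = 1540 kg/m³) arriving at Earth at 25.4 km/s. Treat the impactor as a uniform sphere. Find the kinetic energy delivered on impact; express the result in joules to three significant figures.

E ≈ 5.58 × 10^14 J

v = 25400 m/s.
Mass m = (π/6) ρ d³ = (π/6) × 1540 × (12.9)³ = 1.731 × 10^6 kg
E = ½ m v² = 0.5 × 1.731 × 10^6 × (25400)² = 5.584 × 10^14 J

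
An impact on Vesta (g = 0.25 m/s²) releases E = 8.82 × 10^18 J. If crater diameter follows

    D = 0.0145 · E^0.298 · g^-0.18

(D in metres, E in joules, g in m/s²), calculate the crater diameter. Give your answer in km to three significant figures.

E^0.298 = (8.82 × 10^18)^0.298 = 4.423 × 10^5
g^-0.18 = 0.25^-0.18 = 1.283
D = 0.0145 × 4.423 × 10^5 × 1.283 = 8228 m
   = 8.228 km

D ≈ 8.23 km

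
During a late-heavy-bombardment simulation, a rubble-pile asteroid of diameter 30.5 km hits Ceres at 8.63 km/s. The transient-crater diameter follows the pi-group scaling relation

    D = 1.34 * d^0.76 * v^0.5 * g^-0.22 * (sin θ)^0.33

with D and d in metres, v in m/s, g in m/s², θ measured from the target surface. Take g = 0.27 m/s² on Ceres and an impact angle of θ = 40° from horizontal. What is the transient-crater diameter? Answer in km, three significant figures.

D ≈ 367 km

In SI units: d = 30500 m, v = 8630 m/s.
d^0.76 = 30500^0.76 = 2559
v^0.5 = 8630^0.5 = 92.90
g^-0.22 = 0.27^-0.22 = 1.334
(sin 40°)^0.33 = 0.6428^0.33 = 0.8643
D = 1.34 × 2559 × 92.90 × 1.334 × 0.8643 = 3.673 × 10^5 m
   = 367.3 km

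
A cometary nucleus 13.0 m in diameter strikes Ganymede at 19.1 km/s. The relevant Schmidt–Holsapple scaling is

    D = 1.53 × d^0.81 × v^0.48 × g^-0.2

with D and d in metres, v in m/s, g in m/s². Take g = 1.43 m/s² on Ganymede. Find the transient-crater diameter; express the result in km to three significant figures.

In SI units: v = 19100 m/s.
d^0.81 = 13^0.81 = 7.985
v^0.48 = 19100^0.48 = 113.5
g^-0.2 = 1.43^-0.2 = 0.9310
D = 1.53 × 7.985 × 113.5 × 0.9310 = 1291 m
   = 1.291 km

D ≈ 1.29 km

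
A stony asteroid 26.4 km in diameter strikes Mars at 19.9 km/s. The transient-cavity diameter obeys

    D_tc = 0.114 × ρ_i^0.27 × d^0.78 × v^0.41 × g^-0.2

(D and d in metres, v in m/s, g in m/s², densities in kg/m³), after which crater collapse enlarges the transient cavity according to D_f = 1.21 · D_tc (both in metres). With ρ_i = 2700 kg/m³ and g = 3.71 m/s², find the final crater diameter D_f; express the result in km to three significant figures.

D_f ≈ 146 km

In SI: d = 26400 m, v = 19900 m/s.
ρ_i^0.27 = 2700^0.27 = 8.442
d^0.78 = 26400^0.78 = 2811
v^0.41 = 19900^0.41 = 57.88
g^-0.2 = 3.71^-0.2 = 0.7694
D_tc = 0.114 × 8.442 × 2811 × 57.88 × 0.7694 = 1.205 × 10^5 m
D_f = 1.21 × 1.205 × 10^5 = 1.458 × 10^5 m
     = 145.8 km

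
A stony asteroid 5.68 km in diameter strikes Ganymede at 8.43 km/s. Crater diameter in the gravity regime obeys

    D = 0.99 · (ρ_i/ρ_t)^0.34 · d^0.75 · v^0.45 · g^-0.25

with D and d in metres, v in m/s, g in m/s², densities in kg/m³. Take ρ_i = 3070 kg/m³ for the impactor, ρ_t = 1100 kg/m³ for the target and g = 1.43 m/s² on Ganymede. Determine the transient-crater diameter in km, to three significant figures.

D ≈ 49.1 km

In SI units: d = 5680 m, v = 8430 m/s.
(ρ_i/ρ_t)^0.34 = (3070/1100)^0.34 = 1.418
d^0.75 = 5680^0.75 = 654.3
v^0.45 = 8430^0.45 = 58.43
g^-0.25 = 1.43^-0.25 = 0.9145
D = 0.99 × 1.418 × 654.3 × 58.43 × 0.9145 = 49080 m
   = 49.08 km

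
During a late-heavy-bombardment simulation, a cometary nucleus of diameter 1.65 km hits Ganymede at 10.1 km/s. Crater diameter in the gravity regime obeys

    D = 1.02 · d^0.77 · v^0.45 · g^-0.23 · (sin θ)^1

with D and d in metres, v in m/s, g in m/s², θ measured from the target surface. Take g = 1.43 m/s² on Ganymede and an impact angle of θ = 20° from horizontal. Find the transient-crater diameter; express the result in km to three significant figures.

In SI units: d = 1650 m, v = 10100 m/s.
d^0.77 = 1650^0.77 = 300.2
v^0.45 = 10100^0.45 = 63.38
g^-0.23 = 1.43^-0.23 = 0.9210
(sin 20°)^1 = 0.3420^1 = 0.3420
D = 1.02 × 300.2 × 63.38 × 0.9210 × 0.3420 = 6113 m
   = 6.113 km

D ≈ 6.11 km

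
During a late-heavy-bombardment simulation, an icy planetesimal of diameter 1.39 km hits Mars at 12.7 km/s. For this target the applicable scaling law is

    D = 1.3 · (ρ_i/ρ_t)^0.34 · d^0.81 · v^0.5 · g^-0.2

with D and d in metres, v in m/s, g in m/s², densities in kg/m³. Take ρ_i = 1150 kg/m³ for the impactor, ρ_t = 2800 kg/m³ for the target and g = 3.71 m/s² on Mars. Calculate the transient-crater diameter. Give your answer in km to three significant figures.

In SI units: d = 1390 m, v = 12700 m/s.
(ρ_i/ρ_t)^0.34 = (1150/2800)^0.34 = 0.7389
d^0.81 = 1390^0.81 = 351.4
v^0.5 = 12700^0.5 = 112.7
g^-0.2 = 3.71^-0.2 = 0.7694
D = 1.3 × 0.7389 × 351.4 × 112.7 × 0.7694 = 29269 m
   = 29.27 km

D ≈ 29.3 km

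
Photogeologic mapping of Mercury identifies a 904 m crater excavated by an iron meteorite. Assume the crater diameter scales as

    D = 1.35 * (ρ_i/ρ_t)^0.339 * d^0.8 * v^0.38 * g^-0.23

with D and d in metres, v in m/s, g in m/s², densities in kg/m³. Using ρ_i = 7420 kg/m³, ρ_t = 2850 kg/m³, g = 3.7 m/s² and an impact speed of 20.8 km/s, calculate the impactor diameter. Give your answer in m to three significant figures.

Rearranging for d: d = [D / (1.35 · (7420/2850)^0.339 · 20800^0.38 · 3.7^-0.23)]^(1/0.8).
(7420/2850)^0.339 = 1.383
20800^0.38 = 43.74
3.7^-0.23 = 0.7401
Denominator = 1.35 × 1.383 × 43.74 × 0.7401 = 60.44
D / 60.44 = 904 / 60.44 = 14.96
d = 14.96^(1/0.8) = 14.96^1.25 = 29.42 m

d ≈ 29.4 m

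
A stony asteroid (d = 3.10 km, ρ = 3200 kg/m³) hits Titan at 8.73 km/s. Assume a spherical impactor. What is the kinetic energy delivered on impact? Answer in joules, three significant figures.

d = 3100 m; v = 8730 m/s.
Mass m = (π/6) ρ d³ = (π/6) × 3200 × (3100)³ = 4.992 × 10^13 kg
E = ½ m v² = 0.5 × 4.992 × 10^13 × (8730)² = 1.902 × 10^21 J

E ≈ 1.90 × 10^21 J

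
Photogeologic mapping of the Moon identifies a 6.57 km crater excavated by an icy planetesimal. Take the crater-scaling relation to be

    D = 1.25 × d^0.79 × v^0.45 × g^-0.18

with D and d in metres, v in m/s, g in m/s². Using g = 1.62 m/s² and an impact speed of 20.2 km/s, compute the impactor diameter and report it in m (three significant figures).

Rearranging for d: d = [D / (1.25 · 20200^0.45 · 1.62^-0.18)]^(1/0.79).
D = 6570 m.
20200^0.45 = 86.58
1.62^-0.18 = 0.9168
Denominator = 1.25 × 86.58 × 0.9168 = 99.22
D / 99.22 = 6570 / 99.22 = 66.22
d = 66.22^(1/0.79) = 66.22^1.2658 = 201.8 m

d ≈ 202 m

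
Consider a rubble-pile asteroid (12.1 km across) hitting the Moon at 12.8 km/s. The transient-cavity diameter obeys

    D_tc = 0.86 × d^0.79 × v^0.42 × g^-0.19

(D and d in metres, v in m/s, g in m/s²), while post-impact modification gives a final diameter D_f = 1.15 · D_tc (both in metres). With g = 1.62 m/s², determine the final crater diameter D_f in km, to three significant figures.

D_f ≈ 80.5 km

In SI: d = 12100 m, v = 12800 m/s.
d^0.79 = 12100^0.79 = 1680
v^0.42 = 12800^0.42 = 53.09
g^-0.19 = 1.62^-0.19 = 0.9124
D_tc = 0.86 × 1680 × 53.09 × 0.9124 = 69990 m
D_f = 1.15 × 69990 = 80488 m
     = 80.49 km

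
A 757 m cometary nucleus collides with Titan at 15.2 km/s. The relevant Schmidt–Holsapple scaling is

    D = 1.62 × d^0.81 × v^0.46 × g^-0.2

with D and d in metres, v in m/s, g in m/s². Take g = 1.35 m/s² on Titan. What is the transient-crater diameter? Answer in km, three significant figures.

D ≈ 27.5 km

In SI units: v = 15200 m/s.
d^0.81 = 757^0.81 = 214.8
v^0.46 = 15200^0.46 = 83.88
g^-0.2 = 1.35^-0.2 = 0.9417
D = 1.62 × 214.8 × 83.88 × 0.9417 = 27487 m
   = 27.49 km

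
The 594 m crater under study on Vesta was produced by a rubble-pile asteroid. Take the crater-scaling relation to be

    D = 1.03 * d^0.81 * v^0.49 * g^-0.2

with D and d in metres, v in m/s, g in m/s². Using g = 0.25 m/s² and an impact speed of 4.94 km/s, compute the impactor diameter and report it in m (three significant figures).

Rearranging for d: d = [D / (1.03 · 4940^0.49 · 0.25^-0.2)]^(1/0.81).
4940^0.49 = 64.55
0.25^-0.2 = 1.320
Denominator = 1.03 × 64.55 × 1.320 = 87.76
D / 87.76 = 594 / 87.76 = 6.768
d = 6.768^(1/0.81) = 6.768^1.2346 = 10.60 m

d ≈ 10.6 m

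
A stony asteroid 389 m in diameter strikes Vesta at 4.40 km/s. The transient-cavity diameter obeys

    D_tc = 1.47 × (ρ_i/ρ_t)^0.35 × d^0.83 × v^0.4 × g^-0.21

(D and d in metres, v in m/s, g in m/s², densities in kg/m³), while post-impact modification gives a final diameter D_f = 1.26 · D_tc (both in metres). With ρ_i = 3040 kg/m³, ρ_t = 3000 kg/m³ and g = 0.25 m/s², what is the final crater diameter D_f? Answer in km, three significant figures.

D_f ≈ 10.1 km

v = 4400 m/s.
(ρ_i/ρ_t)^0.35 = (3040/3000)^0.35 = 1.005
d^0.83 = 389^0.83 = 141.1
v^0.4 = 4400^0.4 = 28.67
g^-0.21 = 0.25^-0.21 = 1.338
D_tc = 1.47 × 1.005 × 141.1 × 28.67 × 1.338 = 7996 m
D_f = 1.26 × 7996 = 10075 m
     = 10.07 km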